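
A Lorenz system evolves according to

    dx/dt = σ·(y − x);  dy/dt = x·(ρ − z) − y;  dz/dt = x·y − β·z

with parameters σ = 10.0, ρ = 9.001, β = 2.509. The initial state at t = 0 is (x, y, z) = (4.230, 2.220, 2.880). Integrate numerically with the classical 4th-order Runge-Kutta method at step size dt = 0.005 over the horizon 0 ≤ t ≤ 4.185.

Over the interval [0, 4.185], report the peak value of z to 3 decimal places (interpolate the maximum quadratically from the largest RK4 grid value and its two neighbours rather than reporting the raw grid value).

max z = 11.107

t=0.000: state=(4.230, 2.220, 2.880)
step 1 (dt=0.005): k1=(-20.100, 23.672, 2.165), k2=(-19.006, 23.282, 2.287), k3=(-19.043, 23.299, 2.288), k4=(-17.983, 22.925, 2.406); state += dt/6·(k1+2k2+2k3+k4)
t=0.005: state=(4.135, 2.336, 2.891)
t=0.010: state=(4.050, 2.449, 2.904)
t=0.015: state=(3.975, 2.559, 2.918)
continuing one RK4 step at a time; state shown every 40 steps (Δt=0.2):
t=0.200: state=(4.576, 5.754, 4.401)
t=0.400: state=(6.671, 7.074, 9.005)
t=0.600: state=(5.369, 4.035, 10.976)
t=0.800: state=(3.205, 2.574, 8.616)
t=1.000: state=(2.790, 2.931, 6.416)
t=1.200: state=(3.570, 4.175, 5.646)
t=1.400: state=(4.968, 5.646, 6.850)
t=1.600: state=(5.644, 5.524, 9.117)
t=1.800: state=(4.697, 4.060, 9.413)
t=2.000: state=(3.739, 3.487, 8.064)
t=2.200: state=(3.703, 3.892, 6.973)
t=2.400: state=(4.338, 4.733, 6.968)
t=2.600: state=(5.002, 5.196, 7.985)
t=2.800: state=(4.950, 4.723, 8.803)
t=3.000: state=(4.368, 4.092, 8.509)
t=3.200: state=(4.044, 4.012, 7.762)
t=3.400: state=(4.209, 4.382, 7.401)
t=3.600: state=(4.603, 4.783, 7.694)
t=3.800: state=(4.791, 4.781, 8.251)
t=4.000: state=(4.597, 4.444, 8.408)
t=4.185: state=(4.336, 4.233, 8.124)
largest grid value and its neighbours: z(0.555)=11.10629, z(0.560)=11.10636, z(0.565)=11.10254
parabola through these three points peaks at t≈0.558 with z≈11.10682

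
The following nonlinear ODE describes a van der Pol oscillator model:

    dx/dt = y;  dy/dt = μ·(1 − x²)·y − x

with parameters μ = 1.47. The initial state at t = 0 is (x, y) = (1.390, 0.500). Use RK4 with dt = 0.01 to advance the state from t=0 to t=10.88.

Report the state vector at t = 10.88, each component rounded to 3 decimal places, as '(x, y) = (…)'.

t=0.000: state=(1.390, 0.500)
step 1 (dt=0.01): k1=(0.500, -2.075), k2=(0.490, -2.068), k3=(0.490, -2.068), k4=(0.479, -2.061); state += dt/6·(k1+2k2+2k3+k4)
t=0.010: state=(1.395, 0.479)
t=0.020: state=(1.400, 0.459)
t=0.030: state=(1.404, 0.438)
continuing one RK4 step at a time; state shown every 50 steps (Δt=0.5):
t=0.500: state=(1.424, -0.269)
t=1.000: state=(1.183, -0.679)
t=1.500: state=(0.725, -1.216)
t=2.000: state=(-0.160, -2.496)
t=2.500: state=(-1.576, -2.223)
t=3.000: state=(-1.993, 0.065)
t=3.500: state=(-1.842, 0.435)
t=4.000: state=(-1.590, 0.573)
t=4.500: state=(-1.257, 0.783)
t=5.000: state=(-0.763, 1.268)
t=5.500: state=(0.151, 2.572)
t=6.000: state=(1.605, 2.243)
t=6.500: state=(2.013, -0.081)
t=7.000: state=(1.859, -0.433)
t=7.500: state=(1.609, -0.565)
t=8.000: state=(1.283, -0.764)
t=8.500: state=(0.805, -1.219)
t=9.000: state=(-0.067, -2.454)
t=9.500: state=(-1.527, -2.463)
t=10.000: state=(-2.015, 0.022)
t=10.500: state=(-1.873, 0.423)
t=10.880: state=(-1.693, 0.523)

(x, y) = (-1.693, 0.523)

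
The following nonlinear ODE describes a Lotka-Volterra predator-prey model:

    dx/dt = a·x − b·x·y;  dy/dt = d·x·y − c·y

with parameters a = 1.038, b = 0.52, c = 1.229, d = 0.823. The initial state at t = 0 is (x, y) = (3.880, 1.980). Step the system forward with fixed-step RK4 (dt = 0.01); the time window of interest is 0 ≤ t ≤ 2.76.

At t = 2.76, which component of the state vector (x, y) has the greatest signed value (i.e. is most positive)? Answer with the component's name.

largest component: y

t=0.000: state=(3.880, 1.980)
step 1 (dt=0.01): k1=(0.033, 3.889), k2=(-0.007, 3.928), k3=(-0.007, 3.928), k4=(-0.047, 3.966); state += dt/6·(k1+2k2+2k3+k4)
t=0.010: state=(3.880, 2.019)
t=0.020: state=(3.879, 2.059)
t=0.030: state=(3.877, 2.100)
continuing one RK4 step at a time; state shown every 10 steps (Δt=0.1):
t=0.100: state=(3.842, 2.407)
t=0.200: state=(3.713, 2.907)
t=0.300: state=(3.491, 3.460)
t=0.400: state=(3.188, 4.030)
t=0.500: state=(2.827, 4.566)
t=0.600: state=(2.444, 5.016)
t=0.700: state=(2.070, 5.340)
t=0.800: state=(1.730, 5.521)
t=0.900: state=(1.438, 5.560)
t=1.000: state=(1.197, 5.478)
t=1.100: state=(1.003, 5.302)
t=1.200: state=(0.850, 5.059)
t=1.300: state=(0.730, 4.773)
t=1.400: state=(0.637, 4.465)
t=1.500: state=(0.565, 4.148)
t=1.600: state=(0.509, 3.834)
t=1.700: state=(0.466, 3.529)
t=1.800: state=(0.434, 3.238)
t=1.900: state=(0.410, 2.965)
t=2.000: state=(0.392, 2.710)
t=2.100: state=(0.380, 2.474)
t=2.200: state=(0.373, 2.256)
t=2.300: state=(0.370, 2.057)
t=2.400: state=(0.371, 1.876)
t=2.500: state=(0.375, 1.710)
t=2.600: state=(0.382, 1.560)
t=2.700: state=(0.392, 1.425)
t=2.760: state=(0.399, 1.349)
compare at T: x=0.399, y=1.349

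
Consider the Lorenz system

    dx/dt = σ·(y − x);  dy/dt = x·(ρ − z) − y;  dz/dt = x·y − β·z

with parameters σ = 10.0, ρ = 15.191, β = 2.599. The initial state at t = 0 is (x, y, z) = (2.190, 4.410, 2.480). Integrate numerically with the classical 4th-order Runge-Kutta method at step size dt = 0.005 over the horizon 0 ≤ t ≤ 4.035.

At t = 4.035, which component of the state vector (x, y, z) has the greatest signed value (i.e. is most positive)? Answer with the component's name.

t=0.000: state=(2.190, 4.410, 2.480)
step 1 (dt=0.005): k1=(22.200, 23.427, 3.212), k2=(22.231, 24.056, 3.568), k3=(22.246, 24.053, 3.569), k4=(22.290, 24.680, 3.933); state += dt/6·(k1+2k2+2k3+k4)
t=0.005: state=(2.301, 4.530, 2.498)
t=0.010: state=(2.413, 4.657, 2.519)
t=0.015: state=(2.526, 4.789, 2.545)
continuing one RK4 step at a time; state shown every 40 steps (Δt=0.2):
t=0.200: state=(8.586, 12.752, 9.263)
t=0.400: state=(8.999, 4.111, 22.628)
t=0.600: state=(1.429, -0.191, 14.216)
t=0.800: state=(0.257, 0.194, 8.451)
t=1.000: state=(0.425, 0.639, 5.045)
t=1.200: state=(1.337, 2.168, 3.185)
t=1.400: state=(4.752, 7.690, 4.198)
t=1.600: state=(11.269, 12.130, 18.678)
t=1.800: state=(4.511, 0.551, 18.598)
t=2.000: state=(0.776, 0.322, 11.116)
t=2.200: state=(0.755, 1.039, 6.679)
t=2.400: state=(2.026, 3.168, 4.409)
t=2.600: state=(6.331, 9.655, 6.875)
t=2.800: state=(10.521, 8.766, 20.924)
t=3.000: state=(3.395, 0.761, 16.452)
t=3.200: state=(1.272, 1.221, 10.019)
t=3.400: state=(2.151, 3.097, 6.494)
t=3.600: state=(5.669, 8.374, 7.393)
t=3.800: state=(10.080, 9.789, 18.719)
t=4.000: state=(4.648, 1.868, 17.252)
t=4.035: state=(3.779, 1.595, 15.992)
compare at T: x=3.779, y=1.595, z=15.992

largest component: z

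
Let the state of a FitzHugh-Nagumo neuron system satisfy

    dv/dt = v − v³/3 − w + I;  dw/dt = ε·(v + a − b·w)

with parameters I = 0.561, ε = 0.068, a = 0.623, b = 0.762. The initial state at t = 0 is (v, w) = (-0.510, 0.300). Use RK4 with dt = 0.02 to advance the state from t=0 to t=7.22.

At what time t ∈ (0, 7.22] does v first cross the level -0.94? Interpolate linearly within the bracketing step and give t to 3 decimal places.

t = 1.414

t=0.000: state=(-0.510, 0.300)
step 1 (dt=0.02): k1=(-0.205, -0.008), k2=(-0.206, -0.008), k3=(-0.206, -0.008), k4=(-0.208, -0.008); state += dt/6·(k1+2k2+2k3+k4)
t=0.020: state=(-0.514, 0.300)
t=0.040: state=(-0.518, 0.300)
t=0.060: state=(-0.523, 0.300)
continuing one RK4 step at a time; state shown every 25 steps (Δt=0.5):
t=0.500: state=(-0.631, 0.294)
t=1.000: state=(-0.789, 0.284)
t=1.400: state=(-0.935, 0.272)
next step: t=1.420: state=(-0.942, 0.271) — v has crossed -0.94
linear interpolation between t=1.400 (-0.93479) and t=1.420 (-0.94225) → t≈1.414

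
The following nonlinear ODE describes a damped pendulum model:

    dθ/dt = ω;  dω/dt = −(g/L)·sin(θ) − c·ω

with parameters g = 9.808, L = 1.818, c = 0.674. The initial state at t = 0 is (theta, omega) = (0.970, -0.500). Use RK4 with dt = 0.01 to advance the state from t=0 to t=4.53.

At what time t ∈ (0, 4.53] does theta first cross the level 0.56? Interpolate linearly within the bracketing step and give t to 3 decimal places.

t=0.000: state=(0.970, -0.500)
step 1 (dt=0.01): k1=(-0.500, -4.113), k2=(-0.521, -4.092), k3=(-0.520, -4.091), k4=(-0.541, -4.070); state += dt/6·(k1+2k2+2k3+k4)
t=0.010: state=(0.965, -0.541)
t=0.020: state=(0.959, -0.581)
t=0.030: state=(0.953, -0.621)
continuing one RK4 step at a time; state shown every 20 steps (Δt=0.2):
t=0.200: state=(0.794, -1.222)
t=0.360: state=(0.565, -1.612)
next step: t=0.370: state=(0.549, -1.629) — theta has crossed 0.56
linear interpolation between t=0.360 (0.56491) and t=0.370 (0.54870) → t≈0.363

t = 0.363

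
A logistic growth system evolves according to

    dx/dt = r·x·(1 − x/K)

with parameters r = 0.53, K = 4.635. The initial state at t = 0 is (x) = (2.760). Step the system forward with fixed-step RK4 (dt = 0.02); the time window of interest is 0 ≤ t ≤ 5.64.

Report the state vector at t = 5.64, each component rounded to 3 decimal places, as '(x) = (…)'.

(x) = (4.482)

t=0.000: state=(2.760)
step 1 (dt=0.02): k1=(0.592), k2=(0.591), k3=(0.591), k4=(0.591); state += dt/6·(k1+2k2+2k3+k4)
t=0.020: state=(2.772)
t=0.040: state=(2.784)
t=0.060: state=(2.795)
continuing one RK4 step at a time; state shown every 10 steps (Δt=0.2):
t=0.200: state=(2.877)
t=0.400: state=(2.991)
t=0.600: state=(3.102)
t=0.800: state=(3.209)
t=1.000: state=(3.311)
t=1.200: state=(3.409)
t=1.400: state=(3.502)
t=1.600: state=(3.590)
t=1.800: state=(3.674)
t=2.000: state=(3.752)
t=2.200: state=(3.825)
t=2.400: state=(3.894)
t=2.600: state=(3.957)
t=2.800: state=(4.016)
t=3.000: state=(4.071)
t=3.200: state=(4.121)
t=3.400: state=(4.168)
t=3.600: state=(4.211)
t=3.800: state=(4.250)
t=4.000: state=(4.286)
t=4.200: state=(4.318)
t=4.400: state=(4.348)
t=4.600: state=(4.375)
t=4.800: state=(4.400)
t=5.000: state=(4.423)
t=5.200: state=(4.443)
t=5.400: state=(4.462)
t=5.600: state=(4.479)
t=5.640: state=(4.482)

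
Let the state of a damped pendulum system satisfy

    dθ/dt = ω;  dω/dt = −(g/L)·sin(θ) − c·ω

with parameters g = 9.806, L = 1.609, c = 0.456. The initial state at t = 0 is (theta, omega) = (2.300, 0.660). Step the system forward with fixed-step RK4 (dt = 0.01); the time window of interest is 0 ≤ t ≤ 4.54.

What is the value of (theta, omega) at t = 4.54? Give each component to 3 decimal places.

(theta, omega) = (-0.718, -0.448)

t=0.000: state=(2.300, 0.660)
step 1 (dt=0.01): k1=(0.660, -4.846), k2=(0.636, -4.821), k3=(0.636, -4.822), k4=(0.612, -4.798); state += dt/6·(k1+2k2+2k3+k4)
t=0.010: state=(2.306, 0.612)
t=0.020: state=(2.312, 0.564)
t=0.030: state=(2.318, 0.517)
continuing one RK4 step at a time; state shown every 20 steps (Δt=0.2):
t=0.200: state=(2.340, -0.238)
t=0.400: state=(2.207, -1.095)
t=0.600: state=(1.897, -2.021)
t=0.800: state=(1.395, -2.993)
t=1.000: state=(0.715, -3.730)
t=1.200: state=(-0.050, -3.771)
t=1.400: state=(-0.737, -2.985)
t=1.600: state=(-1.214, -1.754)
t=1.800: state=(-1.435, -0.467)
t=2.000: state=(-1.407, 0.729)
t=2.200: state=(-1.153, 1.783)
t=2.400: state=(-0.712, 2.562)
t=2.600: state=(-0.163, 2.827)
t=2.800: state=(0.375, 2.446)
t=3.000: state=(0.783, 1.583)
t=3.200: state=(0.995, 0.528)
t=3.400: state=(0.996, -0.506)
t=3.600: state=(0.803, -1.383)
t=3.800: state=(0.463, -1.955)
t=4.000: state=(0.052, -2.078)
t=4.200: state=(-0.336, -1.723)
t=4.400: state=(-0.615, -1.027)
t=4.540: state=(-0.718, -0.448)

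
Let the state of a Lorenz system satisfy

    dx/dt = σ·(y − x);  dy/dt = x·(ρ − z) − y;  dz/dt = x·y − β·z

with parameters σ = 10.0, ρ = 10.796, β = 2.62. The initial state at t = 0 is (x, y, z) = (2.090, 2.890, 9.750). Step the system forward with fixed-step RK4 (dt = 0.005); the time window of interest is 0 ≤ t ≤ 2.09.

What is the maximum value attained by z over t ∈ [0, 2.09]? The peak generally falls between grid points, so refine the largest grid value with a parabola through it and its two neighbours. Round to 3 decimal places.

t=0.000: state=(2.090, 2.890, 9.750)
step 1 (dt=0.005): k1=(8.000, -0.704, -19.505), k2=(7.782, -0.578, -19.323), k3=(7.791, -0.580, -19.325), k4=(7.581, -0.455, -19.145); state += dt/6·(k1+2k2+2k3+k4)
t=0.005: state=(2.129, 2.887, 9.653)
t=0.010: state=(2.166, 2.885, 9.559)
t=0.015: state=(2.201, 2.885, 9.465)
continuing one RK4 step at a time; state shown every 20 steps (Δt=0.1):
t=0.100: state=(2.634, 3.061, 8.125)
t=0.200: state=(3.103, 3.656, 7.097)
t=0.300: state=(3.784, 4.600, 6.712)
t=0.400: state=(4.720, 5.753, 7.117)
t=0.500: state=(5.761, 6.741, 8.407)
t=0.600: state=(6.513, 6.951, 10.255)
t=0.700: state=(6.527, 6.115, 11.712)
t=0.800: state=(5.798, 4.849, 11.988)
t=0.900: state=(4.834, 3.941, 11.245)
t=1.000: state=(4.120, 3.610, 10.106)
t=1.100: state=(3.824, 3.733, 9.036)
t=1.200: state=(3.915, 4.173, 8.286)
t=1.300: state=(4.311, 4.829, 8.002)
t=1.400: state=(4.907, 5.552, 8.274)
t=1.500: state=(5.531, 6.092, 9.071)
t=1.600: state=(5.941, 6.164, 10.118)
t=1.700: state=(5.937, 5.708, 10.921)
t=1.800: state=(5.538, 5.013, 11.112)
t=1.900: state=(4.987, 4.456, 10.724)
t=2.000: state=(4.544, 4.213, 10.046)
t=2.090: state=(4.352, 4.257, 9.432)
largest grid value and its neighbours: z(0.765)=12.03453, z(0.770)=12.03674, z(0.775)=12.03589
parabola through these three points peaks at t≈0.771 with z≈12.03681

max z = 12.037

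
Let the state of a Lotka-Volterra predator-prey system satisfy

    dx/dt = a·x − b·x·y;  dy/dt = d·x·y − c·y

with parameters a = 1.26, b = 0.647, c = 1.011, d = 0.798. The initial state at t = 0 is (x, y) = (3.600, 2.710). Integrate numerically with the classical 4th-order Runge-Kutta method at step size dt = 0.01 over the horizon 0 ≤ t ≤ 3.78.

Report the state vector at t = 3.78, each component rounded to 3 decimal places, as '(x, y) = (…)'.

t=0.000: state=(3.600, 2.710)
step 1 (dt=0.01): k1=(-1.776, 5.045), k2=(-1.830, 5.073), k3=(-1.831, 5.073), k4=(-1.885, 5.100); state += dt/6·(k1+2k2+2k3+k4)
t=0.010: state=(3.582, 2.761)
t=0.020: state=(3.562, 2.812)
t=0.030: state=(3.542, 2.864)
continuing one RK4 step at a time; state shown every 20 steps (Δt=0.2):
t=0.200: state=(3.046, 3.781)
t=0.400: state=(2.253, 4.720)
t=0.600: state=(1.517, 5.197)
t=0.800: state=(0.993, 5.171)
t=1.000: state=(0.668, 4.813)
t=1.200: state=(0.476, 4.302)
t=1.400: state=(0.364, 3.755)
t=1.600: state=(0.298, 3.232)
t=1.800: state=(0.260, 2.760)
t=2.000: state=(0.241, 2.346)
t=2.200: state=(0.234, 1.991)
t=2.400: state=(0.238, 1.688)
t=2.600: state=(0.250, 1.434)
t=2.800: state=(0.271, 1.221)
t=3.000: state=(0.301, 1.044)
t=3.200: state=(0.342, 0.898)
t=3.400: state=(0.395, 0.777)
t=3.600: state=(0.462, 0.680)
t=3.780: state=(0.538, 0.609)

(x, y) = (0.538, 0.609)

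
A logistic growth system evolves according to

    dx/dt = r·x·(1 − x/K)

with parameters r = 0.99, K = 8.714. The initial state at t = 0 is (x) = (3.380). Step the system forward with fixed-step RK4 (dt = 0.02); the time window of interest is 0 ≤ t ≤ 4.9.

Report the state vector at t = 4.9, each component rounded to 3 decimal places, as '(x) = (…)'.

t=0.000: state=(3.380)
step 1 (dt=0.02): k1=(2.048), k2=(2.053), k3=(2.053), k4=(2.057); state += dt/6·(k1+2k2+2k3+k4)
t=0.020: state=(3.421)
t=0.040: state=(3.462)
t=0.060: state=(3.504)
continuing one RK4 step at a time; state shown every 10 steps (Δt=0.2):
t=0.200: state=(3.798)
t=0.400: state=(4.226)
t=0.600: state=(4.657)
t=0.800: state=(5.082)
t=1.000: state=(5.493)
t=1.200: state=(5.884)
t=1.400: state=(6.248)
t=1.600: state=(6.583)
t=1.800: state=(6.885)
t=2.000: state=(7.155)
t=2.200: state=(7.393)
t=2.400: state=(7.600)
t=2.600: state=(7.778)
t=2.800: state=(7.931)
t=3.000: state=(8.061)
t=3.200: state=(8.171)
t=3.400: state=(8.264)
t=3.600: state=(8.341)
t=3.800: state=(8.406)
t=4.000: state=(8.460)
t=4.200: state=(8.504)
t=4.400: state=(8.541)
t=4.600: state=(8.572)
t=4.800: state=(8.597)
t=4.900: state=(8.608)

(x) = (8.608)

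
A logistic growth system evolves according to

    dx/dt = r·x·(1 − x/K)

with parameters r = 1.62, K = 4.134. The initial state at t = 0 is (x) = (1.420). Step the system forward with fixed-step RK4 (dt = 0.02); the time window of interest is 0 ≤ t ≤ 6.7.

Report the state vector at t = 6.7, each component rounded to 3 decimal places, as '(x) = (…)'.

(x) = (4.134)

t=0.000: state=(1.420)
step 1 (dt=0.02): k1=(1.510), k2=(1.518), k3=(1.518), k4=(1.525); state += dt/6·(k1+2k2+2k3+k4)
t=0.020: state=(1.450)
t=0.040: state=(1.481)
t=0.060: state=(1.512)
continuing one RK4 step at a time; state shown every 25 steps (Δt=0.5):
t=0.500: state=(2.234)
t=1.000: state=(2.999)
t=1.500: state=(3.539)
t=2.000: state=(3.846)
t=2.500: state=(4.001)
t=3.000: state=(4.074)
t=3.500: state=(4.107)
t=4.000: state=(4.122)
t=4.500: state=(4.129)
t=5.000: state=(4.132)
t=5.500: state=(4.133)
t=6.000: state=(4.134)
t=6.500: state=(4.134)
t=6.700: state=(4.134)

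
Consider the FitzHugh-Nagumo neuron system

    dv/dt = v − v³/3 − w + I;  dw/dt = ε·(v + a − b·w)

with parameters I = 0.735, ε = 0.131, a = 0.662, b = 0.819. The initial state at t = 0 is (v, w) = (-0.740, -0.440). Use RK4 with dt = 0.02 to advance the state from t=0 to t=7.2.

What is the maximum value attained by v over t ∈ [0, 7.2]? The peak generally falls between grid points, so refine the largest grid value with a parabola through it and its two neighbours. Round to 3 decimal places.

t=0.000: state=(-0.740, -0.440)
step 1 (dt=0.02): k1=(0.570, 0.037), k2=(0.572, 0.038), k3=(0.572, 0.038), k4=(0.575, 0.038); state += dt/6·(k1+2k2+2k3+k4)
t=0.020: state=(-0.729, -0.439)
t=0.040: state=(-0.717, -0.438)
t=0.060: state=(-0.705, -0.438)
continuing one RK4 step at a time; state shown every 25 steps (Δt=0.5):
t=0.500: state=(-0.415, -0.412)
t=1.000: state=(0.050, -0.361)
t=1.500: state=(0.751, -0.275)
t=2.000: state=(1.518, -0.145)
t=2.500: state=(1.895, 0.016)
t=3.000: state=(1.962, 0.181)
t=3.500: state=(1.935, 0.339)
t=4.000: state=(1.887, 0.485)
t=4.500: state=(1.834, 0.621)
t=5.000: state=(1.780, 0.746)
t=5.500: state=(1.725, 0.861)
t=6.000: state=(1.669, 0.966)
t=6.500: state=(1.613, 1.062)
t=7.000: state=(1.556, 1.150)
t=7.200: state=(1.533, 1.183)
largest grid value and its neighbours: v(2.980)=1.96212, v(3.000)=1.96214, v(3.020)=1.96203
parabola through these three points peaks at t≈2.993 with v≈1.96214

max v = 1.962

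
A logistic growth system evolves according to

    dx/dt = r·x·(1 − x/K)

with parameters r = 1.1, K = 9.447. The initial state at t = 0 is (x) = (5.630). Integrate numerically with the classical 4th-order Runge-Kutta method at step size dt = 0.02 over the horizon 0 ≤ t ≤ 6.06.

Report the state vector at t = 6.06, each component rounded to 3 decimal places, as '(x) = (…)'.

(x) = (9.439)

t=0.000: state=(5.630)
step 1 (dt=0.02): k1=(2.502), k2=(2.497), k3=(2.497), k4=(2.491); state += dt/6·(k1+2k2+2k3+k4)
t=0.020: state=(5.680)
t=0.040: state=(5.730)
t=0.060: state=(5.779)
continuing one RK4 step at a time; state shown every 10 steps (Δt=0.2):
t=0.200: state=(6.118)
t=0.400: state=(6.576)
t=0.600: state=(6.996)
t=0.800: state=(7.373)
t=1.000: state=(7.708)
t=1.200: state=(7.998)
t=1.400: state=(8.248)
t=1.600: state=(8.460)
t=1.800: state=(8.638)
t=2.000: state=(8.787)
t=2.200: state=(8.910)
t=2.400: state=(9.011)
t=2.600: state=(9.094)
t=2.800: state=(9.162)
t=3.000: state=(9.217)
t=3.200: state=(9.261)
t=3.400: state=(9.297)
t=3.600: state=(9.326)
t=3.800: state=(9.350)
t=4.000: state=(9.369)
t=4.200: state=(9.384)
t=4.400: state=(9.397)
t=4.600: state=(9.407)
t=4.800: state=(9.414)
t=5.000: state=(9.421)
t=5.200: state=(9.426)
t=5.400: state=(9.430)
t=5.600: state=(9.433)
t=5.800: state=(9.436)
t=6.000: state=(9.438)
t=6.060: state=(9.439)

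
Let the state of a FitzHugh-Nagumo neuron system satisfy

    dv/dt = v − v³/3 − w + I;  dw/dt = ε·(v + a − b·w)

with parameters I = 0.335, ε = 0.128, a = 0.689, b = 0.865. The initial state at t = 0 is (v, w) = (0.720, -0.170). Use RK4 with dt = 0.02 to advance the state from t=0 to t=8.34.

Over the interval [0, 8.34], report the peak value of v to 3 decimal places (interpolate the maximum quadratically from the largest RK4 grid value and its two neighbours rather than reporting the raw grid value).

t=0.000: state=(0.720, -0.170)
step 1 (dt=0.02): k1=(1.101, 0.199), k2=(1.104, 0.200), k3=(1.104, 0.200), k4=(1.107, 0.202); state += dt/6·(k1+2k2+2k3+k4)
t=0.020: state=(0.742, -0.166)
t=0.040: state=(0.764, -0.162)
t=0.060: state=(0.787, -0.158)
continuing one RK4 step at a time; state shown every 25 steps (Δt=0.5):
t=0.500: state=(1.266, -0.056)
t=1.000: state=(1.626, 0.082)
t=1.500: state=(1.746, 0.226)
t=2.000: state=(1.745, 0.366)
t=2.500: state=(1.703, 0.497)
t=3.000: state=(1.646, 0.617)
t=3.500: state=(1.582, 0.727)
t=4.000: state=(1.515, 0.827)
t=4.500: state=(1.445, 0.918)
t=5.000: state=(1.371, 0.999)
t=5.500: state=(1.293, 1.071)
t=6.000: state=(1.207, 1.134)
t=6.500: state=(1.113, 1.188)
t=7.000: state=(1.006, 1.233)
t=7.500: state=(0.879, 1.268)
t=8.000: state=(0.720, 1.293)
t=8.340: state=(0.583, 1.302)
largest grid value and its neighbours: v(1.700)=1.75396, v(1.720)=1.75405, v(1.740)=1.75402
parabola through these three points peaks at t≈1.725 with v≈1.75405

max v = 1.754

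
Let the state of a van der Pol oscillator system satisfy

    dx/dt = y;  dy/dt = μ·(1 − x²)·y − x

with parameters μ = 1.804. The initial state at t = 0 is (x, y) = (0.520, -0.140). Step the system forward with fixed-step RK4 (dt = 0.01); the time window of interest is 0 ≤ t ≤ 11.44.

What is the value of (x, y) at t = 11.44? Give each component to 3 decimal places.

t=0.000: state=(0.520, -0.140)
step 1 (dt=0.01): k1=(-0.140, -0.704), k2=(-0.144, -0.708), k3=(-0.144, -0.708), k4=(-0.147, -0.713); state += dt/6·(k1+2k2+2k3+k4)
t=0.010: state=(0.519, -0.147)
t=0.020: state=(0.517, -0.154)
t=0.030: state=(0.515, -0.162)
continuing one RK4 step at a time; state shown every 50 steps (Δt=0.5):
t=0.500: state=(0.341, -0.627)
t=1.000: state=(-0.192, -1.619)
t=1.500: state=(-1.230, -2.033)
t=2.000: state=(-1.736, -0.133)
t=2.500: state=(-1.637, 0.390)
t=3.000: state=(-1.394, 0.580)
t=3.500: state=(-1.039, 0.881)
t=4.000: state=(-0.425, 1.743)
t=4.500: state=(0.937, 3.575)
t=5.000: state=(1.993, 0.405)
t=5.500: state=(1.941, -0.323)
t=6.000: state=(1.752, -0.424)
t=6.500: state=(1.515, -0.530)
t=7.000: state=(1.206, -0.735)
t=7.500: state=(0.730, -1.267)
t=8.000: state=(-0.255, -2.955)
t=8.500: state=(-1.793, -1.733)
t=9.000: state=(-1.998, 0.215)
t=9.500: state=(-1.835, 0.389)
t=10.000: state=(-1.619, 0.480)
t=10.500: state=(-1.346, 0.630)
t=11.000: state=(-0.958, 0.976)
t=11.440: state=(-0.372, 1.841)

(x, y) = (-0.372, 1.841)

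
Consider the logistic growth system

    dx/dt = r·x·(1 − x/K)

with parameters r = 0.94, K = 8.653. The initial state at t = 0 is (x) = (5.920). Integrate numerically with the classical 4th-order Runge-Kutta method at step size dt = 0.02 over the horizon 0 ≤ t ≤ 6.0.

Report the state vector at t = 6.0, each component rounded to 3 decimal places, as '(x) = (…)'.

t=0.000: state=(5.920)
step 1 (dt=0.02): k1=(1.758), k2=(1.751), k3=(1.752), k4=(1.745); state += dt/6·(k1+2k2+2k3+k4)
t=0.020: state=(5.955)
t=0.040: state=(5.990)
t=0.060: state=(6.024)
continuing one RK4 step at a time; state shown every 10 steps (Δt=0.2):
t=0.200: state=(6.259)
t=0.400: state=(6.570)
t=0.600: state=(6.853)
t=0.800: state=(7.106)
t=1.000: state=(7.331)
t=1.200: state=(7.528)
t=1.400: state=(7.700)
t=1.600: state=(7.848)
t=1.800: state=(7.975)
t=2.000: state=(8.084)
t=2.200: state=(8.176)
t=2.400: state=(8.254)
t=2.600: state=(8.320)
t=2.800: state=(8.375)
t=3.000: state=(8.421)
t=3.200: state=(8.460)
t=3.400: state=(8.493)
t=3.600: state=(8.520)
t=3.800: state=(8.542)
t=4.000: state=(8.561)
t=4.200: state=(8.577)
t=4.400: state=(8.590)
t=4.600: state=(8.600)
t=4.800: state=(8.609)
t=5.000: state=(8.617)
t=5.200: state=(8.623)
t=5.400: state=(8.628)
t=5.600: state=(8.632)
t=5.800: state=(8.636)
t=6.000: state=(8.639)

(x) = (8.639)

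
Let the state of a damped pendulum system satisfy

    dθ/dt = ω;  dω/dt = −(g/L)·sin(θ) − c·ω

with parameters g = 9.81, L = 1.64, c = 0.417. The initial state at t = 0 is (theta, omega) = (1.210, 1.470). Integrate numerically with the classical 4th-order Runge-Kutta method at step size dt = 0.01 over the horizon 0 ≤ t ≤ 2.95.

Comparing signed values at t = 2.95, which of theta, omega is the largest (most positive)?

t=0.000: state=(1.210, 1.470)
step 1 (dt=0.01): k1=(1.470, -6.210), k2=(1.439, -6.212), k3=(1.439, -6.212), k4=(1.408, -6.213); state += dt/6·(k1+2k2+2k3+k4)
t=0.010: state=(1.224, 1.408)
t=0.020: state=(1.238, 1.346)
t=0.030: state=(1.251, 1.284)
continuing one RK4 step at a time; state shown every 10 steps (Δt=0.1):
t=0.100: state=(1.326, 0.850)
t=0.200: state=(1.380, 0.243)
t=0.300: state=(1.375, -0.343)
t=0.400: state=(1.313, -0.900)
t=0.500: state=(1.196, -1.421)
t=0.600: state=(1.030, -1.888)
t=0.700: state=(0.821, -2.280)
t=0.800: state=(0.578, -2.563)
t=0.900: state=(0.313, -2.711)
t=1.000: state=(0.041, -2.702)
t=1.100: state=(-0.222, -2.538)
t=1.200: state=(-0.462, -2.236)
t=1.300: state=(-0.666, -1.831)
t=1.400: state=(-0.826, -1.357)
t=1.500: state=(-0.936, -0.848)
t=1.600: state=(-0.995, -0.330)
t=1.700: state=(-1.002, 0.177)
t=1.800: state=(-0.960, 0.658)
t=1.900: state=(-0.872, 1.097)
t=2.000: state=(-0.743, 1.477)
t=2.100: state=(-0.580, 1.777)
t=2.200: state=(-0.391, 1.977)
t=2.300: state=(-0.188, 2.063)
t=2.400: state=(0.018, 2.028)
t=2.500: state=(0.214, 1.877)
t=2.600: state=(0.390, 1.625)
t=2.700: state=(0.536, 1.295)
t=2.800: state=(0.647, 0.914)
t=2.900: state=(0.718, 0.505)
t=2.950: state=(0.738, 0.298)
compare at T: theta=0.738, omega=0.298

largest component: theta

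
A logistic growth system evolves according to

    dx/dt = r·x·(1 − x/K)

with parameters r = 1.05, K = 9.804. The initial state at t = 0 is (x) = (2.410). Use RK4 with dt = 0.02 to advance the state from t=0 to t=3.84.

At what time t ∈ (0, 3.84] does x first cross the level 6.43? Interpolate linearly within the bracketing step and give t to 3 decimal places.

t=0.000: state=(2.410)
step 1 (dt=0.02): k1=(1.908), k2=(1.919), k3=(1.919), k4=(1.929); state += dt/6·(k1+2k2+2k3+k4)
t=0.020: state=(2.448)
t=0.040: state=(2.487)
t=0.060: state=(2.526)
continuing one RK4 step at a time; state shown every 10 steps (Δt=0.2):
t=0.200: state=(2.812)
t=0.400: state=(3.251)
t=0.600: state=(3.722)
t=0.800: state=(4.218)
t=1.000: state=(4.728)
t=1.200: state=(5.242)
t=1.400: state=(5.749)
t=1.600: state=(6.237)
t=1.680: state=(6.426)
next step: t=1.700: state=(6.472) — x has crossed 6.43
linear interpolation between t=1.680 (6.42576) and t=1.700 (6.47210) → t≈1.682

t = 1.682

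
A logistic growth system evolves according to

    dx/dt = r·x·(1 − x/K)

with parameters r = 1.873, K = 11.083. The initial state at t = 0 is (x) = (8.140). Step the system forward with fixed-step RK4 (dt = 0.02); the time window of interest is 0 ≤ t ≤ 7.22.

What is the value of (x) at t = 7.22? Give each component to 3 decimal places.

(x) = (11.083)

t=0.000: state=(8.140)
step 1 (dt=0.02): k1=(4.049), k2=(4.013), k3=(4.013), k4=(3.977); state += dt/6·(k1+2k2+2k3+k4)
t=0.020: state=(8.220)
t=0.040: state=(8.299)
t=0.060: state=(8.376)
continuing one RK4 step at a time; state shown every 25 steps (Δt=0.5):
t=0.500: state=(9.707)
t=1.000: state=(10.500)
t=1.500: state=(10.847)
t=2.000: state=(10.989)
t=2.500: state=(11.046)
t=3.000: state=(11.068)
t=3.500: state=(11.077)
t=4.000: state=(11.081)
t=4.500: state=(11.082)
t=5.000: state=(11.083)
t=5.500: state=(11.083)
t=6.000: state=(11.083)
t=6.500: state=(11.083)
t=7.000: state=(11.083)
t=7.220: state=(11.083)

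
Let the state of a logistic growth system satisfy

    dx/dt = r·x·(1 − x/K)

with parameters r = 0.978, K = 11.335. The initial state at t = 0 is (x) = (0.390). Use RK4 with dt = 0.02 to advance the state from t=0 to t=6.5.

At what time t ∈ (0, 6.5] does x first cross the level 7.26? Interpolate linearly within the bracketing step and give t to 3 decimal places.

t = 4.000

t=0.000: state=(0.390)
step 1 (dt=0.02): k1=(0.368), k2=(0.372), k3=(0.372), k4=(0.375); state += dt/6·(k1+2k2+2k3+k4)
t=0.020: state=(0.397)
t=0.040: state=(0.405)
t=0.060: state=(0.413)
continuing one RK4 step at a time; state shown every 25 steps (Δt=0.5):
t=0.500: state=(0.622)
t=1.000: state=(0.981)
t=1.500: state=(1.517)
t=2.000: state=(2.281)
t=2.500: state=(3.301)
t=3.000: state=(4.548)
t=3.500: state=(5.918)
t=4.000: state=(7.260)
next step: t=4.020: state=(7.311) — x has crossed 7.26
linear interpolation between t=4.000 (7.26000) and t=4.020 (7.31091) → t≈4.000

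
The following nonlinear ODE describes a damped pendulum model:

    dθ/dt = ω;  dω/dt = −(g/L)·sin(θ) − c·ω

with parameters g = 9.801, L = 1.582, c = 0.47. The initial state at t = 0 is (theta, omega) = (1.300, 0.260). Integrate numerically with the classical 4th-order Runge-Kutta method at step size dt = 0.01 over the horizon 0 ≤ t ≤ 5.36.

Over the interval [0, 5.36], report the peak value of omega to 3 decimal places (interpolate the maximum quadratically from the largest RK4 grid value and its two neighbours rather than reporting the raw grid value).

max omega = 1.919

t=0.000: state=(1.300, 0.260)
step 1 (dt=0.01): k1=(0.260, -6.092), k2=(0.230, -6.080), k3=(0.230, -6.079), k4=(0.199, -6.067); state += dt/6·(k1+2k2+2k3+k4)
t=0.010: state=(1.302, 0.199)
t=0.020: state=(1.304, 0.139)
t=0.030: state=(1.305, 0.078)
continuing one RK4 step at a time; state shown every 20 steps (Δt=0.2):
t=0.200: state=(1.234, -0.898)
t=0.400: state=(0.953, -1.872)
t=0.600: state=(0.509, -2.493)
t=0.800: state=(-0.007, -2.556)
t=1.000: state=(-0.474, -2.034)
t=1.200: state=(-0.795, -1.137)
t=1.400: state=(-0.921, -0.127)
t=1.600: state=(-0.851, 0.812)
t=1.800: state=(-0.611, 1.535)
t=2.000: state=(-0.261, 1.898)
t=2.200: state=(0.117, 1.806)
t=2.400: state=(0.435, 1.311)
t=2.600: state=(0.626, 0.582)
t=2.800: state=(0.664, -0.194)
t=3.000: state=(0.556, -0.864)
t=3.200: state=(0.335, -1.300)
t=3.400: state=(0.057, -1.413)
t=3.600: state=(-0.208, -1.191)
t=3.800: state=(-0.402, -0.719)
t=4.000: state=(-0.488, -0.134)
t=4.200: state=(-0.457, 0.426)
t=4.400: state=(-0.327, 0.846)
t=4.600: state=(-0.134, 1.042)
t=4.800: state=(0.072, 0.982)
t=5.000: state=(0.244, 0.701)
t=5.200: state=(0.344, 0.287)
t=5.360: state=(0.361, -0.068)
largest grid value and its neighbours: omega(2.050)=1.91830, omega(2.060)=1.91888, omega(2.070)=1.91828
parabola through these three points peaks at t≈2.060 with omega≈1.91888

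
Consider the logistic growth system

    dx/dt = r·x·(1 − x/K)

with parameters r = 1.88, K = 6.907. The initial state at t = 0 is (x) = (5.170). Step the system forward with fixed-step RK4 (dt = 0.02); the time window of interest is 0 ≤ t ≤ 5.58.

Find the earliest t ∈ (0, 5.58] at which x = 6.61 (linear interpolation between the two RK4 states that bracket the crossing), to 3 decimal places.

t = 1.070

t=0.000: state=(5.170)
step 1 (dt=0.02): k1=(2.444), k2=(2.421), k3=(2.422), k4=(2.398); state += dt/6·(k1+2k2+2k3+k4)
t=0.020: state=(5.218)
t=0.040: state=(5.266)
t=0.060: state=(5.313)
continuing one RK4 step at a time; state shown every 10 steps (Δt=0.2):
t=0.200: state=(5.612)
t=0.400: state=(5.963)
t=0.600: state=(6.230)
t=0.800: state=(6.427)
t=1.000: state=(6.570)
t=1.060: state=(6.605)
next step: t=1.080: state=(6.615) — x has crossed 6.61
linear interpolation between t=1.060 (6.60453) and t=1.080 (6.61522) → t≈1.070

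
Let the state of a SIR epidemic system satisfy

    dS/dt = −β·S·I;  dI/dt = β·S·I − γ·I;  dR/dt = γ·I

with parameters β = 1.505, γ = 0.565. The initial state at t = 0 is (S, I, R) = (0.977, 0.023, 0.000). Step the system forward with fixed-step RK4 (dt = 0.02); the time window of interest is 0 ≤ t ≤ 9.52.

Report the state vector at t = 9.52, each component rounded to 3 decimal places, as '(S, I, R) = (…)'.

t=0.000: state=(0.977, 0.023, 0.000)
step 1 (dt=0.02): k1=(-0.034, 0.021, 0.013), k2=(-0.034, 0.021, 0.013), k3=(-0.034, 0.021, 0.013), k4=(-0.034, 0.021, 0.013); state += dt/6·(k1+2k2+2k3+k4)
t=0.020: state=(0.976, 0.023, 0.000)
t=0.040: state=(0.976, 0.024, 0.001)
t=0.060: state=(0.975, 0.024, 0.001)
continuing one RK4 step at a time; state shown every 25 steps (Δt=0.5):
t=0.500: state=(0.956, 0.036, 0.008)
t=1.000: state=(0.924, 0.055, 0.021)
t=1.500: state=(0.878, 0.082, 0.040)
t=2.000: state=(0.816, 0.117, 0.068)
t=2.500: state=(0.736, 0.158, 0.106)
t=3.000: state=(0.643, 0.200, 0.157)
t=3.500: state=(0.545, 0.236, 0.219)
t=4.000: state=(0.452, 0.259, 0.289)
t=4.500: state=(0.371, 0.265, 0.363)
t=5.000: state=(0.305, 0.258, 0.438)
t=5.500: state=(0.252, 0.239, 0.508)
t=6.000: state=(0.213, 0.215, 0.572)
t=6.500: state=(0.183, 0.188, 0.629)
t=7.000: state=(0.160, 0.161, 0.679)
t=7.500: state=(0.143, 0.136, 0.721)
t=8.000: state=(0.131, 0.114, 0.756)
t=8.500: state=(0.121, 0.094, 0.785)
t=9.000: state=(0.113, 0.078, 0.809)
t=9.500: state=(0.107, 0.064, 0.829)
t=9.520: state=(0.107, 0.063, 0.830)

(S, I, R) = (0.107, 0.063, 0.830)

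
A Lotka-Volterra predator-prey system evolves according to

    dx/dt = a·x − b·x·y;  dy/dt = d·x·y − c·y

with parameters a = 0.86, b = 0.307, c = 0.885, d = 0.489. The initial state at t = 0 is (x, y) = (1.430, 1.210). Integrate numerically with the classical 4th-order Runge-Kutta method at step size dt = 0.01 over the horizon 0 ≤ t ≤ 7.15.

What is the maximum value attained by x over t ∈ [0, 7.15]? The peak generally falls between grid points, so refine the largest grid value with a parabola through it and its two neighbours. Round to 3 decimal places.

t=0.000: state=(1.430, 1.210)
step 1 (dt=0.01): k1=(0.699, -0.225), k2=(0.701, -0.222), k3=(0.701, -0.222), k4=(0.703, -0.220); state += dt/6·(k1+2k2+2k3+k4)
t=0.010: state=(1.437, 1.208)
t=0.020: state=(1.444, 1.206)
t=0.030: state=(1.451, 1.203)
continuing one RK4 step at a time; state shown every 25 steps (Δt=0.25):
t=0.250: state=(1.619, 1.168)
t=0.500: state=(1.836, 1.156)
t=0.750: state=(2.082, 1.177)
t=1.000: state=(2.354, 1.237)
t=1.250: state=(2.644, 1.345)
t=1.500: state=(2.938, 1.517)
t=1.750: state=(3.213, 1.771)
t=2.000: state=(3.432, 2.133)
t=2.250: state=(3.548, 2.623)
t=2.500: state=(3.515, 3.243)
t=2.750: state=(3.308, 3.952)
t=3.000: state=(2.947, 4.648)
t=3.250: state=(2.501, 5.200)
t=3.500: state=(2.053, 5.504)
t=3.750: state=(1.663, 5.532)
t=4.000: state=(1.358, 5.328)
t=4.250: state=(1.133, 4.969)
t=4.500: state=(0.975, 4.528)
t=4.750: state=(0.870, 4.061)
t=5.000: state=(0.804, 3.604)
t=5.250: state=(0.768, 3.179)
t=5.500: state=(0.758, 2.797)
t=5.750: state=(0.768, 2.460)
t=6.000: state=(0.797, 2.170)
t=6.250: state=(0.845, 1.922)
t=6.500: state=(0.912, 1.715)
t=6.750: state=(0.998, 1.544)
t=7.000: state=(1.105, 1.407)
t=7.150: state=(1.180, 1.340)
largest grid value and its neighbours: x(2.320)=3.55592, x(2.330)=3.55598, x(2.340)=3.55577
parabola through these three points peaks at t≈2.327 with x≈3.55599

max x = 3.556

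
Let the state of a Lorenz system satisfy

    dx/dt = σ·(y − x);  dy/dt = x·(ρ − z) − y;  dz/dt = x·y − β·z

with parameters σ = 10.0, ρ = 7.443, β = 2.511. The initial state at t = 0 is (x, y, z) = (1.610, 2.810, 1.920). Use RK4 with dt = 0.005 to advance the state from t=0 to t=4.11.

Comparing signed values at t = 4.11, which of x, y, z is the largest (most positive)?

t=0.000: state=(1.610, 2.810, 1.920)
step 1 (dt=0.005): k1=(12.000, 6.082, -0.297), k2=(11.852, 6.234, -0.186), k3=(11.860, 6.231, -0.187), k4=(11.719, 6.380, -0.076); state += dt/6·(k1+2k2+2k3+k4)
t=0.005: state=(1.669, 2.841, 1.919)
t=0.010: state=(1.727, 2.874, 1.919)
t=0.015: state=(1.784, 2.908, 1.921)
continuing one RK4 step at a time; state shown every 40 steps (Δt=0.2):
t=0.200: state=(3.712, 4.824, 2.860)
t=0.400: state=(5.778, 6.455, 6.335)
t=0.600: state=(5.483, 4.585, 9.106)
t=0.800: state=(3.505, 2.710, 7.905)
t=1.000: state=(2.629, 2.508, 5.936)
t=1.200: state=(2.831, 3.119, 4.766)
t=1.400: state=(3.668, 4.180, 4.772)
t=1.600: state=(4.639, 5.009, 6.013)
t=1.800: state=(4.846, 4.664, 7.391)
t=2.000: state=(4.154, 3.747, 7.425)
t=2.200: state=(3.537, 3.362, 6.565)
t=2.400: state=(3.469, 3.562, 5.838)
t=2.600: state=(3.820, 4.051, 5.718)
t=2.800: state=(4.256, 4.425, 6.200)
t=3.000: state=(4.390, 4.347, 6.787)
t=3.200: state=(4.150, 3.985, 6.905)
t=3.400: state=(3.858, 3.756, 6.582)
t=3.600: state=(3.780, 3.802, 6.227)
t=3.800: state=(3.914, 4.012, 6.130)
t=4.000: state=(4.106, 4.184, 6.314)
t=4.110: state=(4.169, 4.203, 6.462)
compare at T: x=4.169, y=4.203, z=6.462

largest component: z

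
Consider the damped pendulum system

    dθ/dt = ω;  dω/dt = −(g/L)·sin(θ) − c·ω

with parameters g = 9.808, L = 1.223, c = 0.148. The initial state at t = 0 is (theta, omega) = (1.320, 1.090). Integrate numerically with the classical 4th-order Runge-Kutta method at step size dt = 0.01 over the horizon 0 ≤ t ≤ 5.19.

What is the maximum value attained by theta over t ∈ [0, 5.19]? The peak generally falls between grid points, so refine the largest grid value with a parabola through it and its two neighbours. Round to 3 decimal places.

t=0.000: state=(1.320, 1.090)
step 1 (dt=0.01): k1=(1.090, -7.930), k2=(1.050, -7.935), k3=(1.050, -7.935), k4=(1.011, -7.939); state += dt/6·(k1+2k2+2k3+k4)
t=0.010: state=(1.331, 1.011)
t=0.020: state=(1.340, 0.931)
t=0.030: state=(1.349, 0.852)
continuing one RK4 step at a time; state shown every 20 steps (Δt=0.2):
t=0.200: state=(1.379, -0.492)
t=0.400: state=(1.129, -1.987)
t=0.600: state=(0.607, -3.139)
t=0.800: state=(-0.071, -3.463)
t=1.000: state=(-0.708, -2.753)
t=1.200: state=(-1.130, -1.403)
t=1.400: state=(-1.258, 0.120)
t=1.600: state=(-1.085, 1.586)
t=1.800: state=(-0.644, 2.750)
t=2.000: state=(-0.033, 3.196)
t=2.200: state=(0.569, 2.675)
t=2.400: state=(0.991, 1.471)
t=2.600: state=(1.142, 0.028)
t=2.800: state=(1.004, -1.378)
t=3.000: state=(0.610, -2.491)
t=3.200: state=(0.053, -2.934)
t=3.400: state=(-0.503, -2.487)
t=3.600: state=(-0.897, -1.379)
t=3.800: state=(-1.039, -0.018)
t=4.000: state=(-0.907, 1.307)
t=4.200: state=(-0.536, 2.326)
t=4.400: state=(-0.020, 2.694)
t=4.600: state=(0.486, 2.242)
t=4.800: state=(0.836, 1.188)
t=5.000: state=(0.946, -0.096)
t=5.190: state=(0.814, -1.268)
largest grid value and its neighbours: theta(0.130)=1.39457, theta(0.140)=1.39476, theta(0.150)=1.39415
parabola through these three points peaks at t≈0.137 with theta≈1.39479

max theta = 1.395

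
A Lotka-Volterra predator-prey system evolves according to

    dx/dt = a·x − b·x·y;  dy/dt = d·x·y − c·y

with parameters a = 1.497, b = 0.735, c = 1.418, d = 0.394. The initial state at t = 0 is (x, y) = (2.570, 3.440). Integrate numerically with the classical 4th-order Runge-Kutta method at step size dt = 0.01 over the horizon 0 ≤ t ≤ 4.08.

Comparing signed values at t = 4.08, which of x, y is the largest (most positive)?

largest component: x

t=0.000: state=(2.570, 3.440)
step 1 (dt=0.01): k1=(-2.651, -1.395), k2=(-2.624, -1.410), k3=(-2.624, -1.410), k4=(-2.597, -1.424); state += dt/6·(k1+2k2+2k3+k4)
t=0.010: state=(2.544, 3.426)
t=0.020: state=(2.518, 3.412)
t=0.030: state=(2.493, 3.397)
continuing one RK4 step at a time; state shown every 20 steps (Δt=0.2):
t=0.200: state=(2.139, 3.115)
t=0.400: state=(1.876, 2.745)
t=0.600: state=(1.737, 2.382)
t=0.800: state=(1.692, 2.052)
t=1.000: state=(1.725, 1.767)
t=1.200: state=(1.827, 1.530)
t=1.400: state=(1.998, 1.339)
t=1.600: state=(2.239, 1.191)
t=1.800: state=(2.557, 1.083)
t=2.000: state=(2.958, 1.013)
t=2.200: state=(3.448, 0.981)
t=2.400: state=(4.026, 0.991)
t=2.600: state=(4.677, 1.051)
t=2.800: state=(5.362, 1.176)
t=3.000: state=(5.999, 1.387)
t=3.200: state=(6.456, 1.709)
t=3.400: state=(6.566, 2.155)
t=3.600: state=(6.206, 2.693)
t=3.800: state=(5.418, 3.214)
t=4.000: state=(4.427, 3.568)
t=4.080: state=(4.037, 3.640)
compare at T: x=4.037, y=3.640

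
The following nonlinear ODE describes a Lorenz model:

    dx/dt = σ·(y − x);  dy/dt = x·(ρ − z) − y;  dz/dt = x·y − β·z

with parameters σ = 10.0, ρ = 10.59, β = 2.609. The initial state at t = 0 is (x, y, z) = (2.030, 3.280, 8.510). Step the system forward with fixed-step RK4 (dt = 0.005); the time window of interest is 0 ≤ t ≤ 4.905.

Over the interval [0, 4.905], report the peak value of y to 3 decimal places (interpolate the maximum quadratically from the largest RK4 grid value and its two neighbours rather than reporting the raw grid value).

t=0.000: state=(2.030, 3.280, 8.510)
step 1 (dt=0.005): k1=(12.500, 0.942, -15.544), k2=(12.211, 1.085, -15.335), k3=(12.222, 1.082, -15.338), k4=(11.943, 1.224, -15.132); state += dt/6·(k1+2k2+2k3+k4)
t=0.005: state=(2.091, 3.285, 8.433)
t=0.010: state=(2.150, 3.292, 8.359)
t=0.015: state=(2.205, 3.300, 8.286)
continuing one RK4 step at a time; state shown every 40 steps (Δt=0.2):
t=0.200: state=(3.643, 4.413, 6.809)
t=0.400: state=(5.459, 6.390, 8.040)
t=0.600: state=(6.403, 6.203, 11.104)
t=0.800: state=(5.020, 4.165, 11.153)
t=1.000: state=(3.917, 3.732, 9.162)
t=1.200: state=(4.198, 4.611, 8.000)
t=1.400: state=(5.270, 5.815, 8.694)
t=1.600: state=(5.831, 5.751, 10.415)
t=1.800: state=(5.107, 4.613, 10.591)
t=2.000: state=(4.398, 4.249, 9.428)
t=2.200: state=(4.533, 4.783, 8.677)
t=2.400: state=(5.174, 5.488, 9.098)
t=2.600: state=(5.485, 5.439, 10.068)
t=2.800: state=(5.082, 4.801, 10.189)
t=3.000: state=(4.659, 4.563, 9.515)
t=3.200: state=(4.733, 4.884, 9.063)
t=3.400: state=(5.112, 5.291, 9.321)
t=3.600: state=(5.282, 5.252, 9.872)
t=3.800: state=(5.051, 4.890, 9.940)
t=4.000: state=(4.805, 4.747, 9.549)
t=4.200: state=(4.849, 4.939, 9.285)
t=4.400: state=(5.071, 5.173, 9.442)
t=4.600: state=(5.164, 5.145, 9.756)
t=4.800: state=(5.030, 4.938, 9.793)
t=4.905: state=(4.940, 4.866, 9.686)
largest grid value and its neighbours: y(0.485)=6.75917, y(0.490)=6.76093, y(0.495)=6.76023
parabola through these three points peaks at t≈0.491 with y≈6.76099

max y = 6.761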